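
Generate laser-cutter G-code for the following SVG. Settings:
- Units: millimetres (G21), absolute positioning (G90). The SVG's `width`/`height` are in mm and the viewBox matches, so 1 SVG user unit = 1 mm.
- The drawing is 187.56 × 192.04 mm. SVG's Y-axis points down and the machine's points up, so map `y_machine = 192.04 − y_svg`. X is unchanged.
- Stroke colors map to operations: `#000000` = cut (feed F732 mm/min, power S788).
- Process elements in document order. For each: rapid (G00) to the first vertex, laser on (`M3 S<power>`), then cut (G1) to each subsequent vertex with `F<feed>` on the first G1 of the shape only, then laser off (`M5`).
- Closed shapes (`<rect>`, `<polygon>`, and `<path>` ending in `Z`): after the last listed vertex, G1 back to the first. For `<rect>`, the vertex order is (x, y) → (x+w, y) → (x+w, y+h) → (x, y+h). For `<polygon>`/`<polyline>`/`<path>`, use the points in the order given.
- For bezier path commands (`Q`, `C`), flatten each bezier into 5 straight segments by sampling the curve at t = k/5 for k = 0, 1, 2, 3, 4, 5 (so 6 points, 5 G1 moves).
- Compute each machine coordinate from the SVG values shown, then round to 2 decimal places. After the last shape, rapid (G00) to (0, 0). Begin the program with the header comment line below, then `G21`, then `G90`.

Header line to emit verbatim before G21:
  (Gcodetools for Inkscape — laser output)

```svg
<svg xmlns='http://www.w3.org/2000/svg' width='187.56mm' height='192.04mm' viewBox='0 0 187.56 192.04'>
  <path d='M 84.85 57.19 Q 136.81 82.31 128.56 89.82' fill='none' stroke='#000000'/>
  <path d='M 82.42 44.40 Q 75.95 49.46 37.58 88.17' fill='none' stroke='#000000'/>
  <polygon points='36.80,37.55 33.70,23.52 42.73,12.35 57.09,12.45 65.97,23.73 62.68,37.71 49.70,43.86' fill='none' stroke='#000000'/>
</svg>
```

(Gcodetools for Inkscape — laser output)
G21
G90
G00 X84.85 Y134.85
M3 S788
G1 X103.23 Y125.51 F732
G1 X116.78 Y117.57
G1 X125.53 Y111.05
G1 X129.45 Y105.93
G1 X128.56 Y102.22
M5
G00 X82.42 Y147.64
M3 S788
G1 X78.56 Y144.27 F732
G1 X72.14 Y138.21
G1 X63.17 Y129.45
G1 X51.65 Y118.01
G1 X37.58 Y103.87
M5
G00 X36.80 Y154.49
M3 S788
G1 X33.70 Y168.52 F732
G1 X42.73 Y179.69
G1 X57.09 Y179.59
G1 X65.97 Y168.31
G1 X62.68 Y154.33
G1 X49.70 Y148.18
G1 X36.80 Y154.49
M5
G00 X0.00 Y0.00

1 u = 1 mm; y_m = 192.04 − y.

[1] `<path>` quadratic bezier, #000000→cut S788 F732: (84.85,134.85) → (103.23,125.51) → (116.78,117.57) → (125.53,111.05) → (129.45,105.93) → (128.56,102.22)

[2] `<path>` quadratic bezier, #000000→cut S788 F732: (82.42,147.64) → (78.56,144.27) → (72.14,138.21) → (63.17,129.45) → (51.65,118.01) → (37.58,103.87)

[3] `<polygon>` regular polygon, #000000→cut S788 F732: (36.80,154.49) → (33.70,168.52) → (42.73,179.69) → (57.09,179.59) → (65.97,168.31) → (62.68,154.33) → (49.70,148.18) → (36.80,154.49) (closed)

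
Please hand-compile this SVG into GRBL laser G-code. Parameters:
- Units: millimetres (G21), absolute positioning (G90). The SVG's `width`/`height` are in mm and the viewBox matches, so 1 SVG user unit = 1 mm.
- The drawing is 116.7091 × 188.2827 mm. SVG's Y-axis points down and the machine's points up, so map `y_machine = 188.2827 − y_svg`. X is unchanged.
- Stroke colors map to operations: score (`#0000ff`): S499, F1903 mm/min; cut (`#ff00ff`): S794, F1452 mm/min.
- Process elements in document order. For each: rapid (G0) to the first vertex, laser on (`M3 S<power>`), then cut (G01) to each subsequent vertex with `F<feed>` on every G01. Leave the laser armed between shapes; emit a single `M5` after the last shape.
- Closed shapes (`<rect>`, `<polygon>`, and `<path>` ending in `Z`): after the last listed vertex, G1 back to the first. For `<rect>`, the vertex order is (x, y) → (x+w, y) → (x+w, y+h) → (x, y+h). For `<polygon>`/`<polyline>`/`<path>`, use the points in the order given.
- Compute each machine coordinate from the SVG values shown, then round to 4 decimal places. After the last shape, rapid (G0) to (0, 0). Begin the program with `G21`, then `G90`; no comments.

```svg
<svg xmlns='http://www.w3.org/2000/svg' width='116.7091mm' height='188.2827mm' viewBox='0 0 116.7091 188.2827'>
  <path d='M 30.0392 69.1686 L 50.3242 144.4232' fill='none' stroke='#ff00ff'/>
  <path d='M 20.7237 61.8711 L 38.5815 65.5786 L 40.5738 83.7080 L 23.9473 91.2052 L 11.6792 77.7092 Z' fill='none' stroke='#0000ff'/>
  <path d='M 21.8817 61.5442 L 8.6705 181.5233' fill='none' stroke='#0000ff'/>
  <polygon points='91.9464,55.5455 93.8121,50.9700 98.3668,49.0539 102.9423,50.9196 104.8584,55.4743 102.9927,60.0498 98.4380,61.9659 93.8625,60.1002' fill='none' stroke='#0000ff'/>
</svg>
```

viewBox `0 0 116.7091 188.2827` with mm width/height → 1 unit = 1 mm. Flip: y_m = 188.2827 − y_svg.

**Shape 1** — `<path>` line segment, stroke `#ff00ff` → cut (S794, F1452). Machine vertices: (30.0392,119.1141) → (50.3242,43.8595). Open path.

**Shape 2** — `<path>` regular polygon, stroke `#0000ff` → score (S499, F1903). Machine vertices: (20.7237,126.4116) → (38.5815,122.7041) → (40.5738,104.5747) → (23.9473,97.0775) → (11.6792,110.5735) → (20.7237,126.4116). Closed: final G1 returns to the first vertex.

**Shape 3** — `<path>` line segment, stroke `#0000ff` → score (S499, F1903). Machine vertices: (21.8817,126.7385) → (8.6705,6.7594). Open path.

**Shape 4** — `<polygon>` regular polygon, stroke `#0000ff` → score (S499, F1903). Machine vertices: (91.9464,132.7372) → (93.8121,137.3127) → (98.3668,139.2288) → (102.9423,137.3631) → (104.8584,132.8084) → (102.9927,128.2329) → (98.4380,126.3168) → (93.8625,128.1825) → (91.9464,132.7372). Closed: final G1 returns to the first vertex.

G21
G90
G0 X30.0392 Y119.1141
M3 S794
G01 X50.3242 Y43.8595 F1452
G0 X20.7237 Y126.4116
M3 S499
G01 X38.5815 Y122.7041 F1903
G01 X40.5738 Y104.5747 F1903
G01 X23.9473 Y97.0775 F1903
G01 X11.6792 Y110.5735 F1903
G01 X20.7237 Y126.4116 F1903
G0 X21.8817 Y126.7385
M3 S499
G01 X8.6705 Y6.7594 F1903
G0 X91.9464 Y132.7372
M3 S499
G01 X93.8121 Y137.3127 F1903
G01 X98.3668 Y139.2288 F1903
G01 X102.9423 Y137.3631 F1903
G01 X104.8584 Y132.8084 F1903
G01 X102.9927 Y128.2329 F1903
G01 X98.4380 Y126.3168 F1903
G01 X93.8625 Y128.1825 F1903
G01 X91.9464 Y132.7372 F1903
M5
G0 X0.0000 Y0.0000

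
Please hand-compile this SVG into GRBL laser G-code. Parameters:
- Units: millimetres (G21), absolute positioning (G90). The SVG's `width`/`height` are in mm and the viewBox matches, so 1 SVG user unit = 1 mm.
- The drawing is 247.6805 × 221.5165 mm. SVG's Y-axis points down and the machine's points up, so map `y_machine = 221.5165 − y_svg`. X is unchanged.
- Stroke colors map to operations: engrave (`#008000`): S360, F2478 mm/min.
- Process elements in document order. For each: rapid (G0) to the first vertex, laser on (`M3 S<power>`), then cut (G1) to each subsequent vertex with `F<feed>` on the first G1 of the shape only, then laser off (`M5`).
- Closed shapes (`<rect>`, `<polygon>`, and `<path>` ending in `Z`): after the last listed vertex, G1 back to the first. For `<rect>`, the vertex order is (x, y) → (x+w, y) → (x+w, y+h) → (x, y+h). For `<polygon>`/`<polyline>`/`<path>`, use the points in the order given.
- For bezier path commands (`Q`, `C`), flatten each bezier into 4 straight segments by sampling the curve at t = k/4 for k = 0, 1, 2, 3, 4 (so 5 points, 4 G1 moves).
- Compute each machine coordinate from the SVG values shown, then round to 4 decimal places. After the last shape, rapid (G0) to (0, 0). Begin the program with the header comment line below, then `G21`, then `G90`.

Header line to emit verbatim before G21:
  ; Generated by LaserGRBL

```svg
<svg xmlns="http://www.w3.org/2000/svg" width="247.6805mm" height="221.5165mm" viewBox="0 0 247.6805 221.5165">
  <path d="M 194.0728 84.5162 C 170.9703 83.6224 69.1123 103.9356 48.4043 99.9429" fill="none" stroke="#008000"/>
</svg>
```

; Generated by LaserGRBL
G21
G90
G0 X194.0728 Y137.0003
M3 S360
G1 X164.4778 Y134.4055 F2478
G1 X120.3406 Y128.1249
G1 X76.6524 Y122.4253
G1 X48.4043 Y121.5736
M5
G0 X0.0000 Y0.0000

Since the viewBox matches the mm dimensions, user units are millimetres directly. The only transform is the Y-flip y_m = 221.5165 − y_svg.

Shape 1 is a cubic bezier drawn with `<path>`. Its stroke #008000 means engrave at S360, F2478. After flipping Y the toolpath is (194.0728,137.0003) → (164.4778,134.4055) → (120.3406,128.1249) → (76.6524,122.4253) → (48.4043,121.5736).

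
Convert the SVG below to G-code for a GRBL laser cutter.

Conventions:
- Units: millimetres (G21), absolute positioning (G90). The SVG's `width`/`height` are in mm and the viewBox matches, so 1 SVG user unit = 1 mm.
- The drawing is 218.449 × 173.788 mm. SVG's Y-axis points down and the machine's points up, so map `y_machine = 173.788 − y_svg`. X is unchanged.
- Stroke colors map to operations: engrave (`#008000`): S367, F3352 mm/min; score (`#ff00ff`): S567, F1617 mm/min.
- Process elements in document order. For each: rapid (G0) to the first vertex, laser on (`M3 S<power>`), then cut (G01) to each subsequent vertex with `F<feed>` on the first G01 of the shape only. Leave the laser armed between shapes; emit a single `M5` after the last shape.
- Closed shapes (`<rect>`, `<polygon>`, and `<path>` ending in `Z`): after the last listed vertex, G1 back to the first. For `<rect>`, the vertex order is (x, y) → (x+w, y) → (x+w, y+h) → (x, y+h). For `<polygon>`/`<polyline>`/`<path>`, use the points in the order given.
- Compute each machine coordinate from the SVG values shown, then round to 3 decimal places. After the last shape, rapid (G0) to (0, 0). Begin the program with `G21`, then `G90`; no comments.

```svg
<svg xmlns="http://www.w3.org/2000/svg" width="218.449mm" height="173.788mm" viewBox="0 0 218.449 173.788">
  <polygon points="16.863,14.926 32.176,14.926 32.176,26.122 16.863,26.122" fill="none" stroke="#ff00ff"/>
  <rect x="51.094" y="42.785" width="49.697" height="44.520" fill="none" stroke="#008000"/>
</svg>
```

viewBox `0 0 218.449 173.788` with mm width/height → 1 unit = 1 mm. Flip: y_m = 173.788 − y_svg.

**Shape 1** — `<polygon>` rectangle, stroke `#ff00ff` → score (S567, F1617). Machine vertices: (16.863,158.862) → (32.176,158.862) → (32.176,147.666) → (16.863,147.666) → (16.863,158.862). Closed: final G1 returns to the first vertex.

**Shape 2** — `<rect>` rectangle, stroke `#008000` → engrave (S367, F3352). Machine vertices: (51.094,131.003) → (100.791,131.003) → (100.791,86.483) → (51.094,86.483) → (51.094,131.003). Closed: final G1 returns to the first vertex.

G21
G90
G0 X16.863 Y158.862
M3 S567
G01 X32.176 Y158.862 F1617
G01 X32.176 Y147.666
G01 X16.863 Y147.666
G01 X16.863 Y158.862
G0 X51.094 Y131.003
M3 S367
G01 X100.791 Y131.003 F3352
G01 X100.791 Y86.483
G01 X51.094 Y86.483
G01 X51.094 Y131.003
M5
G0 X0.000 Y0.000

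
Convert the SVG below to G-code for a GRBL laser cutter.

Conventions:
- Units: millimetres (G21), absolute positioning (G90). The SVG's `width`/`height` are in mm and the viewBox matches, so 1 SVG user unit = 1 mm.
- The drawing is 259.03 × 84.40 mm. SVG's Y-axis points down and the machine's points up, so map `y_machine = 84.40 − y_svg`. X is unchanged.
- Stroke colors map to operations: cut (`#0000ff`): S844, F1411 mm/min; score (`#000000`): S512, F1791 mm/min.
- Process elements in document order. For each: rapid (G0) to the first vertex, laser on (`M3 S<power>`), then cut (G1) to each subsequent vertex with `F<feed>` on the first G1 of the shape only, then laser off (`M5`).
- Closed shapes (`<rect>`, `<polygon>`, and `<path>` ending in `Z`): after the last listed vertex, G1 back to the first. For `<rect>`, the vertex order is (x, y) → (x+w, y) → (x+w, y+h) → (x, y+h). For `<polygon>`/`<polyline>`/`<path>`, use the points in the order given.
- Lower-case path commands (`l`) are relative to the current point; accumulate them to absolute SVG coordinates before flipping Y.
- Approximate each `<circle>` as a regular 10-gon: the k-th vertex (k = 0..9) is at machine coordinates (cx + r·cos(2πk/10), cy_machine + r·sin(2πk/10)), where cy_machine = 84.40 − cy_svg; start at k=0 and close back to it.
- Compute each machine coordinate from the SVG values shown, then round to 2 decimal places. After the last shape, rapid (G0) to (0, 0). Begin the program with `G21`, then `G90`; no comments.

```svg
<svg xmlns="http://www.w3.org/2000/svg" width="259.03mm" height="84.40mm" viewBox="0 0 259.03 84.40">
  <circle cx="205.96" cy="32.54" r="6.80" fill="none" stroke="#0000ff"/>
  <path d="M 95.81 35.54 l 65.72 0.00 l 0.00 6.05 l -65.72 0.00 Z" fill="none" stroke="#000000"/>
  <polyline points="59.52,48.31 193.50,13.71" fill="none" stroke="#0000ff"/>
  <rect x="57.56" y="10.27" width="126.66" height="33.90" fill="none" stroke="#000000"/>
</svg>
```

G21
G90
G0 X212.76 Y51.86
M3 S844
G1 X211.46 Y55.86 F1411
G1 X208.06 Y58.33
G1 X203.86 Y58.33
G1 X200.46 Y55.86
G1 X199.16 Y51.86
G1 X200.46 Y47.86
G1 X203.86 Y45.39
G1 X208.06 Y45.39
G1 X211.46 Y47.86
G1 X212.76 Y51.86
M5
G0 X95.81 Y48.86
M3 S512
G1 X161.53 Y48.86 F1791
G1 X161.53 Y42.81
G1 X95.81 Y42.81
G1 X95.81 Y48.86
M5
G0 X59.52 Y36.09
M3 S844
G1 X193.50 Y70.69 F1411
M5
G0 X57.56 Y74.13
M3 S512
G1 X184.22 Y74.13 F1791
G1 X184.22 Y40.23
G1 X57.56 Y40.23
G1 X57.56 Y74.13
M5
G0 X0.00 Y0.00

Since the viewBox matches the mm dimensions, user units are millimetres directly. The only transform is the Y-flip y_m = 84.40 − y_svg.

Shape 1 is a circle drawn with `<circle>`. Its stroke #0000ff means cut at S844, F1411. After flipping Y the toolpath is (212.76,51.86) → (211.46,55.86) → (208.06,58.33) → (203.86,58.33) → (200.46,55.86) → (199.16,51.86) → (200.46,47.86) → (203.86,45.39) → (208.06,45.39) → (211.46,47.86) → (212.76,51.86), returning to the start.

Shape 2 is a rectangle drawn with `<path>`. Its stroke #000000 means score at S512, F1791. After flipping Y the toolpath is (95.81,48.86) → (161.53,48.86) → (161.53,42.81) → (95.81,42.81) → (95.81,48.86), returning to the start.

Shape 3 is a line segment drawn with `<polyline>`. Its stroke #0000ff means cut at S844, F1411. After flipping Y the toolpath is (59.52,36.09) → (193.50,70.69).

Shape 4 is a rectangle drawn with `<rect>`. Its stroke #000000 means score at S512, F1791. After flipping Y the toolpath is (57.56,74.13) → (184.22,74.13) → (184.22,40.23) → (57.56,40.23) → (57.56,74.13), returning to the start.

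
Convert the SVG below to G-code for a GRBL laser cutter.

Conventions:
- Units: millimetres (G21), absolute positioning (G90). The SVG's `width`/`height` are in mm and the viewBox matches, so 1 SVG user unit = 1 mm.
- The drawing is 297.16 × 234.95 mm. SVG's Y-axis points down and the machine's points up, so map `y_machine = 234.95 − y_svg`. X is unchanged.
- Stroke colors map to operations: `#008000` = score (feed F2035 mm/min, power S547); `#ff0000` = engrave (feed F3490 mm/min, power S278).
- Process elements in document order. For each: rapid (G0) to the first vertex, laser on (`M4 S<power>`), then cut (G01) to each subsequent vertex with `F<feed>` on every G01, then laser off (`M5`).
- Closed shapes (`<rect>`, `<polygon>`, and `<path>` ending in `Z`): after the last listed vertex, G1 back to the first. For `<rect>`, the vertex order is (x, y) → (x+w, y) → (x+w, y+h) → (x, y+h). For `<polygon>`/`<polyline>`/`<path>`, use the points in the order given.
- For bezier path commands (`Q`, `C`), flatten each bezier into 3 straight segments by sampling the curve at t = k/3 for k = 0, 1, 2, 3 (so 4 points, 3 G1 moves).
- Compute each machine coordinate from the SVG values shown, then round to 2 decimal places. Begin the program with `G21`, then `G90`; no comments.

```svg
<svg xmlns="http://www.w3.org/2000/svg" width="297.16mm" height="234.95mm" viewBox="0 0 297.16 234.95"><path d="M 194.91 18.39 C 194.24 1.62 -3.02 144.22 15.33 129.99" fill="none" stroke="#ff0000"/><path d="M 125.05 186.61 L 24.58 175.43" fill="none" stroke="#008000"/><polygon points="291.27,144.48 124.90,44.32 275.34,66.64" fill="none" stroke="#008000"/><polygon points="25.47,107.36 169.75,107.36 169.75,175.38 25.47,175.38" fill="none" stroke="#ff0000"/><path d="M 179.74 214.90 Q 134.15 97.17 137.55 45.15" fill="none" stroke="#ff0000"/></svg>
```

G21
G90
G0 X194.91 Y216.56
M4 S278
G01 X143.98 Y191.92 F3490
G01 X53.58 Y131.30 F3490
G01 X15.33 Y104.96 F3490
M5
G0 X125.05 Y48.34
M4 S547
G01 X24.58 Y59.52 F2035
M5
G0 X291.27 Y90.47
M4 S547
G01 X124.90 Y190.63 F2035
G01 X275.34 Y168.31 F2035
G01 X291.27 Y90.47 F2035
M5
G0 X25.47 Y127.59
M4 S278
G01 X169.75 Y127.59 F3490
G01 X169.75 Y59.57 F3490
G01 X25.47 Y59.57 F3490
G01 X25.47 Y127.59 F3490
M5
G0 X179.74 Y20.05
M4 S278
G01 X154.79 Y91.24 F3490
G01 X140.73 Y147.82 F3490
G01 X137.55 Y189.80 F3490
M5

viewBox `0 0 297.16 234.95` with mm width/height → 1 unit = 1 mm. Flip: y_m = 234.95 − y_svg.

**Shape 1** — `<path>` cubic bezier, stroke `#ff0000` → engrave (S278, F3490). Control points (SVG): P0=(194.91,18.39), P1=(194.24,1.62), P2=(-3.02,144.22), P3=(15.33,129.99); sampled at t=k/3. Machine vertices: (194.91,216.56) → (143.98,191.92) → (53.58,131.30) → (15.33,104.96). Open path.

**Shape 2** — `<path>` line segment, stroke `#008000` → score (S547, F2035). Machine vertices: (125.05,48.34) → (24.58,59.52). Open path.

**Shape 3** — `<polygon>` closed polygon, stroke `#008000` → score (S547, F2035). Machine vertices: (291.27,90.47) → (124.90,190.63) → (275.34,168.31) → (291.27,90.47). Closed: final G1 returns to the first vertex.

**Shape 4** — `<polygon>` rectangle, stroke `#ff0000` → engrave (S278, F3490). Machine vertices: (25.47,127.59) → (169.75,127.59) → (169.75,59.57) → (25.47,59.57) → (25.47,127.59). Closed: final G1 returns to the first vertex.

**Shape 5** — `<path>` quadratic bezier, stroke `#ff0000` → engrave (S278, F3490). Control points (SVG): P0=(179.74,214.90), P1=(134.15,97.17), P2=(137.55,45.15); sampled at t=k/3. Machine vertices: (179.74,20.05) → (154.79,91.24) → (140.73,147.82) → (137.55,189.80). Open path.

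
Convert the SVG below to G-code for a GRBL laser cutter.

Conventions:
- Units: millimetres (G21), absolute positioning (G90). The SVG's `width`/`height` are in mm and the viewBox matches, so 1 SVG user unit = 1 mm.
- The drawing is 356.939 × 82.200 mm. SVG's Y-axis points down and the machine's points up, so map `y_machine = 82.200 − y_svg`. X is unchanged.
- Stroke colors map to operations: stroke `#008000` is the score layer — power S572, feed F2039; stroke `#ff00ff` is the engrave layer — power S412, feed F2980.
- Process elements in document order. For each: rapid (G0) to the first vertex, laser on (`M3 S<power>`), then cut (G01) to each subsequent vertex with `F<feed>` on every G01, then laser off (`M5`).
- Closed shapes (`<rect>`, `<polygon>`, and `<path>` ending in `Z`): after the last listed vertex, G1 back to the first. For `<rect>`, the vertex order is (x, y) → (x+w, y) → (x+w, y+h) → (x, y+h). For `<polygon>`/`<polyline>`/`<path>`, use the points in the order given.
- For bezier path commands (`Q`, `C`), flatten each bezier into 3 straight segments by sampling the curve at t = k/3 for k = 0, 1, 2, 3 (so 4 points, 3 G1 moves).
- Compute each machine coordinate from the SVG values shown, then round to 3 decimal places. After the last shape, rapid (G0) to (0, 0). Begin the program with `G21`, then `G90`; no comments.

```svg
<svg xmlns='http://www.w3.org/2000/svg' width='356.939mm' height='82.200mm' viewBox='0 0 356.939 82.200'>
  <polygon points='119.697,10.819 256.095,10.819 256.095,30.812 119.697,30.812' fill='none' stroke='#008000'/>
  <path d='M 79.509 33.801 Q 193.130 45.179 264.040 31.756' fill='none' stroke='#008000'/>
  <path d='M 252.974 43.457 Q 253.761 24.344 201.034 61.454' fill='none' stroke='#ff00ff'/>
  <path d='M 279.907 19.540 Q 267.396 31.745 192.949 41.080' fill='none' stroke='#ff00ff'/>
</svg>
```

G21
G90
G0 X119.697 Y71.381
M3 S572
G01 X256.095 Y71.381 F2039
G01 X256.095 Y51.388 F2039
G01 X119.697 Y51.388 F2039
G01 X119.697 Y71.381 F2039
M5
G0 X79.509 Y48.399
M3 S572
G01 X150.511 Y43.569 F2039
G01 X212.021 Y44.251 F2039
G01 X264.040 Y50.444 F2039
M5
G0 X252.974 Y38.743
M3 S412
G01 X247.553 Y45.238 F2980
G01 X230.239 Y39.239 F2980
G01 X201.034 Y20.746 F2980
M5
G0 X279.907 Y62.660
M3 S412
G01 X264.685 Y54.842 F2980
G01 X235.699 Y47.662 F2980
G01 X192.949 Y41.120 F2980
M5
G0 X0.000 Y0.000

Since the viewBox matches the mm dimensions, user units are millimetres directly. The only transform is the Y-flip y_m = 82.200 − y_svg.

Shape 1 is a rectangle drawn with `<polygon>`. Its stroke #008000 means score at S572, F2039. After flipping Y the toolpath is (119.697,71.381) → (256.095,71.381) → (256.095,51.388) → (119.697,51.388) → (119.697,71.381), returning to the start.

Shape 2 is a quadratic bezier drawn with `<path>`. Its stroke #008000 means score at S572, F2039. After flipping Y the toolpath is (79.509,48.399) → (150.511,43.569) → (212.021,44.251) → (264.040,50.444).

Shape 3 is a quadratic bezier drawn with `<path>`. Its stroke #ff00ff means engrave at S412, F2980. After flipping Y the toolpath is (252.974,38.743) → (247.553,45.238) → (230.239,39.239) → (201.034,20.746).

Shape 4 is a quadratic bezier drawn with `<path>`. Its stroke #ff00ff means engrave at S412, F2980. After flipping Y the toolpath is (279.907,62.660) → (264.685,54.842) → (235.699,47.662) → (192.949,41.120).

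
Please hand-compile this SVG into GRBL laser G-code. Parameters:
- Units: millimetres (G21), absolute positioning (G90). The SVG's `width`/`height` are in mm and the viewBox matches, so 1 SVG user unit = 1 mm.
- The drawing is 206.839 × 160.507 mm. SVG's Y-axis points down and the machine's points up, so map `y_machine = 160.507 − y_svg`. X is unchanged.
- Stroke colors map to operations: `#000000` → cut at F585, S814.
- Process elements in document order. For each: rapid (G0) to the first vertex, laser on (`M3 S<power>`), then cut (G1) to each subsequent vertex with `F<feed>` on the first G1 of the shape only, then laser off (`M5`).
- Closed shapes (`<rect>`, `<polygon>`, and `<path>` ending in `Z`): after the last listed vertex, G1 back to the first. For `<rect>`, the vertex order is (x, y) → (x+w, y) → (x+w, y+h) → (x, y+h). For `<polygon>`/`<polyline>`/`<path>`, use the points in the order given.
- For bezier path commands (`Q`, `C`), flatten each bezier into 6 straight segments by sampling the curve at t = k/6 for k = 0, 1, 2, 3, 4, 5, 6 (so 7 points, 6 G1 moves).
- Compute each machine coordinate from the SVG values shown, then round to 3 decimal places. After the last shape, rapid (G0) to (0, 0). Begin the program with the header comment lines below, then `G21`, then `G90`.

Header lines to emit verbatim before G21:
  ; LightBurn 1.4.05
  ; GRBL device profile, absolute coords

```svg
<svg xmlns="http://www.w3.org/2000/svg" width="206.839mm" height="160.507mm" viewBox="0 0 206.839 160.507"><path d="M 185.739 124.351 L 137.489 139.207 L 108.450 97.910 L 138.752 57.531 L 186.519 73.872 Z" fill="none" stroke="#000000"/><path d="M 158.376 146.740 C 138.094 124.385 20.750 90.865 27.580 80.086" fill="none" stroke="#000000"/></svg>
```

; LightBurn 1.4.05
; GRBL device profile, absolute coords
G21
G90
G0 X185.739 Y36.156
M3 S814
G1 X137.489 Y21.300 F585
G1 X108.450 Y62.597
G1 X138.752 Y102.976
G1 X186.519 Y86.635
G1 X185.739 Y36.156
M5
G0 X158.376 Y13.767
M3 S814
G1 X141.171 Y25.718 F585
G1 X113.934 Y38.588
G1 X82.811 Y51.435
G1 X53.947 Y63.317
G1 X33.489 Y73.293
G1 X27.580 Y80.421
M5
G0 X0.000 Y0.000

Since the viewBox matches the mm dimensions, user units are millimetres directly. The only transform is the Y-flip y_m = 160.507 − y_svg.

Shape 1 is a regular polygon drawn with `<path>`. Its stroke #000000 means cut at S814, F585. After flipping Y the toolpath is (185.739,36.156) → (137.489,21.300) → (108.450,62.597) → (138.752,102.976) → (186.519,86.635) → (185.739,36.156), returning to the start.

Shape 2 is a cubic bezier drawn with `<path>`. Its stroke #000000 means cut at S814, F585. After flipping Y the toolpath is (158.376,13.767) → (141.171,25.718) → (113.934,38.588) → (82.811,51.435) → (53.947,63.317) → (33.489,73.293) → (27.580,80.421).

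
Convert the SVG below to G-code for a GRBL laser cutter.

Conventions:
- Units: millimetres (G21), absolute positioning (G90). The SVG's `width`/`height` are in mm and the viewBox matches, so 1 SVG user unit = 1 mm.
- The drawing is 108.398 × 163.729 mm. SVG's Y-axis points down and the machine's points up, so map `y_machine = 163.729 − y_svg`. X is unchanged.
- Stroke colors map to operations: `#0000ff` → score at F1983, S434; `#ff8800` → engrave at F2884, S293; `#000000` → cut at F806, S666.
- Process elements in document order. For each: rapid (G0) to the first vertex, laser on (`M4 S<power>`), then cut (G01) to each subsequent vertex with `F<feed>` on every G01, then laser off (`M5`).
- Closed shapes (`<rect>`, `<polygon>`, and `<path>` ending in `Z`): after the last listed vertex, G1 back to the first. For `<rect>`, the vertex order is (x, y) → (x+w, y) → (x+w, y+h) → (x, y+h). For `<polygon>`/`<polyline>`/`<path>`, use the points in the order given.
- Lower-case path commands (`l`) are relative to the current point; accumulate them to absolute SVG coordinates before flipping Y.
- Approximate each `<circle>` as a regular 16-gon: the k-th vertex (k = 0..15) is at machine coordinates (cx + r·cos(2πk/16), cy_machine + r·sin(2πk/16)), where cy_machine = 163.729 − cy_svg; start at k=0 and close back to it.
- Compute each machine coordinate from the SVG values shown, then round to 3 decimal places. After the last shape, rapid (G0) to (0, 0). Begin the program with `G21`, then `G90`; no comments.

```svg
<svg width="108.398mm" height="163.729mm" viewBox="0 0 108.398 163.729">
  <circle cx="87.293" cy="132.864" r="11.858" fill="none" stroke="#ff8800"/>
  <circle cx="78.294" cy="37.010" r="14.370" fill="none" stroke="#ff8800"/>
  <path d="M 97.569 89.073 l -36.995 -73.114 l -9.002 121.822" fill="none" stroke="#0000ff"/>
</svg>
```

G21
G90
G0 X99.151 Y30.865
M4 S293
G01 X98.248 Y35.403 F2884
G01 X95.678 Y39.250 F2884
G01 X91.831 Y41.820 F2884
G01 X87.293 Y42.723 F2884
G01 X82.755 Y41.820 F2884
G01 X78.908 Y39.250 F2884
G01 X76.338 Y35.403 F2884
G01 X75.435 Y30.865 F2884
G01 X76.338 Y26.327 F2884
G01 X78.908 Y22.480 F2884
G01 X82.755 Y19.910 F2884
G01 X87.293 Y19.007 F2884
G01 X91.831 Y19.910 F2884
G01 X95.678 Y22.480 F2884
G01 X98.248 Y26.327 F2884
G01 X99.151 Y30.865 F2884
M5
G0 X92.664 Y126.719
M4 S293
G01 X91.570 Y132.218 F2884
G01 X88.455 Y136.880 F2884
G01 X83.793 Y139.995 F2884
G01 X78.294 Y141.089 F2884
G01 X72.795 Y139.995 F2884
G01 X68.133 Y136.880 F2884
G01 X65.018 Y132.218 F2884
G01 X63.924 Y126.719 F2884
G01 X65.018 Y121.220 F2884
G01 X68.133 Y116.558 F2884
G01 X72.795 Y113.443 F2884
G01 X78.294 Y112.349 F2884
G01 X83.793 Y113.443 F2884
G01 X88.455 Y116.558 F2884
G01 X91.570 Y121.220 F2884
G01 X92.664 Y126.719 F2884
M5
G0 X97.569 Y74.656
M4 S434
G01 X60.574 Y147.770 F1983
G01 X51.572 Y25.948 F1983
M5
G0 X0.000 Y0.000

Since the viewBox matches the mm dimensions, user units are millimetres directly. The only transform is the Y-flip y_m = 163.729 − y_svg.

Shape 1 is a circle drawn with `<circle>`. Its stroke #ff8800 means engrave at S293, F2884. After flipping Y the toolpath is (99.151,30.865) → (98.248,35.403) → (95.678,39.250) → (91.831,41.820) → (87.293,42.723) → (82.755,41.820) → (78.908,39.250) → (76.338,35.403) → (75.435,30.865) → (76.338,26.327) → (78.908,22.480) → (82.755,19.910) → (87.293,19.007) → (91.831,19.910) → (95.678,22.480) → (98.248,26.327) → (99.151,30.865), returning to the start.

Shape 2 is a circle drawn with `<circle>`. Its stroke #ff8800 means engrave at S293, F2884. After flipping Y the toolpath is (92.664,126.719) → (91.570,132.218) → (88.455,136.880) → (83.793,139.995) → (78.294,141.089) → (72.795,139.995) → (68.133,136.880) → (65.018,132.218) → (63.924,126.719) → (65.018,121.220) → (68.133,116.558) → (72.795,113.443) → (78.294,112.349) → (83.793,113.443) → (88.455,116.558) → (91.570,121.220) → (92.664,126.719), returning to the start.

Shape 3 is a open polyline drawn with `<path>`. Its stroke #0000ff means score at S434, F1983. After flipping Y the toolpath is (97.569,74.656) → (60.574,147.770) → (51.572,25.948).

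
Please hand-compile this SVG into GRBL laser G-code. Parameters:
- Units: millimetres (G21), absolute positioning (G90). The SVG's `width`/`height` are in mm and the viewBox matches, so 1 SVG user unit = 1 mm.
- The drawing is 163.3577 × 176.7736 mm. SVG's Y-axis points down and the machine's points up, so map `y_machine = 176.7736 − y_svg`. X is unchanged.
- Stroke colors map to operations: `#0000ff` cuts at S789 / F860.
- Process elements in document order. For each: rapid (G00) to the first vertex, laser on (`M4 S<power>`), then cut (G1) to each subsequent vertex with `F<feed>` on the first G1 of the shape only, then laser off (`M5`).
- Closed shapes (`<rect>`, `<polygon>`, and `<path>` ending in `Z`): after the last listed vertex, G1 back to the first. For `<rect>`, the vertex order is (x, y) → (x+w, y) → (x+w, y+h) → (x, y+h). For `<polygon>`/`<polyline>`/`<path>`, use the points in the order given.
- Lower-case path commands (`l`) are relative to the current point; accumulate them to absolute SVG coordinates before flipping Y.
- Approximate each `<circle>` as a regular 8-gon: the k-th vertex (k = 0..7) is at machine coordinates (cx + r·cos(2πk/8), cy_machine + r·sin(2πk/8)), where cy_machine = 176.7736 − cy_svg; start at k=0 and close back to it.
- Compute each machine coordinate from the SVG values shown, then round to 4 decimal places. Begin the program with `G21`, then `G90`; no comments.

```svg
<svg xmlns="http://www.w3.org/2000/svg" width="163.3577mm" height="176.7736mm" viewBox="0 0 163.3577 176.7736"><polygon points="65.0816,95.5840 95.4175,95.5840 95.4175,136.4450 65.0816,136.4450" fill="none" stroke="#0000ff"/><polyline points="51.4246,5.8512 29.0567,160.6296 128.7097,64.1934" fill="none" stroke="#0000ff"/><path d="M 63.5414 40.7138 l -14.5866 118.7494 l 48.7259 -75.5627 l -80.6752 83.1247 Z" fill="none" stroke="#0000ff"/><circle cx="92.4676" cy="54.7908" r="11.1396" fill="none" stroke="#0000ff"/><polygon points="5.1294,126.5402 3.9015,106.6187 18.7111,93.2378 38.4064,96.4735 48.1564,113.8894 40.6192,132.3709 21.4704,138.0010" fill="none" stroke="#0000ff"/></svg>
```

G21
G90
G00 X65.0816 Y81.1896
M4 S789
G1 X95.4175 Y81.1896 F860
G1 X95.4175 Y40.3286
G1 X65.0816 Y40.3286
G1 X65.0816 Y81.1896
M5
G00 X51.4246 Y170.9224
M4 S789
G1 X29.0567 Y16.1440 F860
G1 X128.7097 Y112.5802
M5
G00 X63.5414 Y136.0598
M4 S789
G1 X48.9548 Y17.3104 F860
G1 X97.6807 Y92.8731
G1 X17.0055 Y9.7484
G1 X63.5414 Y136.0598
M5
G00 X103.6072 Y121.9828
M4 S789
G1 X100.3445 Y129.8597 F860
G1 X92.4676 Y133.1224
G1 X84.5907 Y129.8597
G1 X81.3280 Y121.9828
G1 X84.5907 Y114.1059
G1 X92.4676 Y110.8432
G1 X100.3445 Y114.1059
G1 X103.6072 Y121.9828
M5
G00 X5.1294 Y50.2334
M4 S789
G1 X3.9015 Y70.1549 F860
G1 X18.7111 Y83.5358
G1 X38.4064 Y80.3001
G1 X48.1564 Y62.8842
G1 X40.6192 Y44.4027
G1 X21.4704 Y38.7726
G1 X5.1294 Y50.2334
M5

1 u = 1 mm; y_m = 176.7736 − y.

[1] `<polygon>` rectangle, #0000ff→cut S789 F860: (65.0816,81.1896) → (95.4175,81.1896) → (95.4175,40.3286) → (65.0816,40.3286) → (65.0816,81.1896) (closed)

[2] `<polyline>` open polyline, #0000ff→cut S789 F860: (51.4246,170.9224) → (29.0567,16.1440) → (128.7097,112.5802)

[3] `<path>` closed polygon, #0000ff→cut S789 F860: (63.5414,136.0598) → (48.9548,17.3104) → (97.6807,92.8731) → (17.0055,9.7484) → (63.5414,136.0598) (closed)

[4] `<circle>` circle, #0000ff→cut S789 F860: (103.6072,121.9828) → (100.3445,129.8597) → (92.4676,133.1224) → (84.5907,129.8597) → (81.3280,121.9828) → (84.5907,114.1059) → (92.4676,110.8432) → (100.3445,114.1059) → (103.6072,121.9828) (closed)

[5] `<polygon>` regular polygon, #0000ff→cut S789 F860: (5.1294,50.2334) → (3.9015,70.1549) → (18.7111,83.5358) → (38.4064,80.3001) → (48.1564,62.8842) → (40.6192,44.4027) → (21.4704,38.7726) → (5.1294,50.2334) (closed)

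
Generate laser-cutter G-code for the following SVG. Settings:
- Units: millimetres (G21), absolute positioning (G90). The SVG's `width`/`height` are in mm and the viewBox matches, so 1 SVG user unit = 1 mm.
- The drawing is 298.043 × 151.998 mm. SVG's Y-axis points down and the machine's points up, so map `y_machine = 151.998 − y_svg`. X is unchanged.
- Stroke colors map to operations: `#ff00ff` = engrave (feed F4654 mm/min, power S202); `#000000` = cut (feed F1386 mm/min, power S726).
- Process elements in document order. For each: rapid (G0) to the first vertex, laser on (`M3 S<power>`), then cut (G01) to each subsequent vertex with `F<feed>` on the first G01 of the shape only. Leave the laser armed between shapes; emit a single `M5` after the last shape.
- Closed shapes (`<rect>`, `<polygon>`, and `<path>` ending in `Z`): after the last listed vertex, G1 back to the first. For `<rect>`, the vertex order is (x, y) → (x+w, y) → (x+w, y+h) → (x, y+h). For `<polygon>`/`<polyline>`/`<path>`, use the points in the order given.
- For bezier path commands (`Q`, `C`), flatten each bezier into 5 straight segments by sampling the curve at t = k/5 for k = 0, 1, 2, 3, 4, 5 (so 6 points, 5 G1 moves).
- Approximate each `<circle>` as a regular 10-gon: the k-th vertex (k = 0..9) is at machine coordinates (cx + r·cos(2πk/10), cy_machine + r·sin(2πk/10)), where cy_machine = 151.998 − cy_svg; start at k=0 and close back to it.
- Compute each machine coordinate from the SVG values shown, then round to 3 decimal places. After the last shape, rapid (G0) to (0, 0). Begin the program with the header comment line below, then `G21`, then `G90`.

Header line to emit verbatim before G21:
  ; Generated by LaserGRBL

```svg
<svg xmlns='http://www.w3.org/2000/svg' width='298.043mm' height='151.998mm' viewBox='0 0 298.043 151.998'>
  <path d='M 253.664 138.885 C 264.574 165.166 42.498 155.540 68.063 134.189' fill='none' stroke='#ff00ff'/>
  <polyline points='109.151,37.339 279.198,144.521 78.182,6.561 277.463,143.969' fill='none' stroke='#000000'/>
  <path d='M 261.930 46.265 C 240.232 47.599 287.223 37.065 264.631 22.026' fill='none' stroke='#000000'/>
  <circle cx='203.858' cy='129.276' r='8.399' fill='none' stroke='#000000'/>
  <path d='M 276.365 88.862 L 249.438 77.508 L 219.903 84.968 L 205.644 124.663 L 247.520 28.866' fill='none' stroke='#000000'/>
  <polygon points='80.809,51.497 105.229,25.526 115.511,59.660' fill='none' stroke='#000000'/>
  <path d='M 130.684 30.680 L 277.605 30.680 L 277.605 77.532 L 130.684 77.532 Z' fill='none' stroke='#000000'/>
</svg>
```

viewBox `0 0 298.043 151.998` with mm width/height → 1 unit = 1 mm. Flip: y_m = 151.998 − y_svg.

**Shape 1** — `<path>` cubic bezier, stroke `#ff00ff` → engrave (S202, F4654). Control points (SVG): P0=(253.664,138.885), P1=(264.574,165.166), P2=(42.498,155.540), P3=(68.063,134.189); sampled at t=k/5. Machine vertices: (253.664,13.113) → (236.097,1.460) → (185.683,-2.736) → (125.493,-0.637) → (78.596,6.599) → (68.063,17.809). Open path.

**Shape 2** — `<polyline>` open polyline, stroke `#000000` → cut (S726, F1386). Machine vertices: (109.151,114.659) → (279.198,7.477) → (78.182,145.437) → (277.463,8.029). Open path.

**Shape 3** — `<path>` cubic bezier, stroke `#000000` → cut (S726, F1386). Control points (SVG): P0=(261.930,46.265), P1=(240.232,47.599), P2=(287.223,37.065), P3=(264.631,22.026); sampled at t=k/5. Machine vertices: (261.930,105.733) → (256.048,106.298) → (260.014,109.358) → (267.191,114.559) → (270.942,121.548) → (264.631,129.972). Open path.

**Shape 4** — `<circle>` circle, stroke `#000000` → cut (S726, F1386). Machine vertices: (212.257,22.722) → (210.653,27.659) → (206.453,30.710) → (201.263,30.710) → (197.063,27.659) → (195.459,22.722) → (197.063,17.785) → (201.263,14.734) → (206.453,14.734) → (210.653,17.785) → (212.257,22.722). Closed: final G1 returns to the first vertex.

**Shape 5** — `<path>` open polyline, stroke `#000000` → cut (S726, F1386). Machine vertices: (276.365,63.136) → (249.438,74.490) → (219.903,67.030) → (205.644,27.335) → (247.520,123.132). Open path.

**Shape 6** — `<polygon>` regular polygon, stroke `#000000` → cut (S726, F1386). Machine vertices: (80.809,100.501) → (105.229,126.472) → (115.511,92.338) → (80.809,100.501). Closed: final G1 returns to the first vertex.

**Shape 7** — `<path>` rectangle, stroke `#000000` → cut (S726, F1386). Machine vertices: (130.684,121.318) → (277.605,121.318) → (277.605,74.466) → (130.684,74.466) → (130.684,121.318). Closed: final G1 returns to the first vertex.

; Generated by LaserGRBL
G21
G90
G0 X253.664 Y13.113
M3 S202
G01 X236.097 Y1.460 F4654
G01 X185.683 Y-2.736
G01 X125.493 Y-0.637
G01 X78.596 Y6.599
G01 X68.063 Y17.809
G0 X109.151 Y114.659
M3 S726
G01 X279.198 Y7.477 F1386
G01 X78.182 Y145.437
G01 X277.463 Y8.029
G0 X261.930 Y105.733
M3 S726
G01 X256.048 Y106.298 F1386
G01 X260.014 Y109.358
G01 X267.191 Y114.559
G01 X270.942 Y121.548
G01 X264.631 Y129.972
G0 X212.257 Y22.722
M3 S726
G01 X210.653 Y27.659 F1386
G01 X206.453 Y30.710
G01 X201.263 Y30.710
G01 X197.063 Y27.659
G01 X195.459 Y22.722
G01 X197.063 Y17.785
G01 X201.263 Y14.734
G01 X206.453 Y14.734
G01 X210.653 Y17.785
G01 X212.257 Y22.722
G0 X276.365 Y63.136
M3 S726
G01 X249.438 Y74.490 F1386
G01 X219.903 Y67.030
G01 X205.644 Y27.335
G01 X247.520 Y123.132
G0 X80.809 Y100.501
M3 S726
G01 X105.229 Y126.472 F1386
G01 X115.511 Y92.338
G01 X80.809 Y100.501
G0 X130.684 Y121.318
M3 S726
G01 X277.605 Y121.318 F1386
G01 X277.605 Y74.466
G01 X130.684 Y74.466
G01 X130.684 Y121.318
M5
G0 X0.000 Y0.000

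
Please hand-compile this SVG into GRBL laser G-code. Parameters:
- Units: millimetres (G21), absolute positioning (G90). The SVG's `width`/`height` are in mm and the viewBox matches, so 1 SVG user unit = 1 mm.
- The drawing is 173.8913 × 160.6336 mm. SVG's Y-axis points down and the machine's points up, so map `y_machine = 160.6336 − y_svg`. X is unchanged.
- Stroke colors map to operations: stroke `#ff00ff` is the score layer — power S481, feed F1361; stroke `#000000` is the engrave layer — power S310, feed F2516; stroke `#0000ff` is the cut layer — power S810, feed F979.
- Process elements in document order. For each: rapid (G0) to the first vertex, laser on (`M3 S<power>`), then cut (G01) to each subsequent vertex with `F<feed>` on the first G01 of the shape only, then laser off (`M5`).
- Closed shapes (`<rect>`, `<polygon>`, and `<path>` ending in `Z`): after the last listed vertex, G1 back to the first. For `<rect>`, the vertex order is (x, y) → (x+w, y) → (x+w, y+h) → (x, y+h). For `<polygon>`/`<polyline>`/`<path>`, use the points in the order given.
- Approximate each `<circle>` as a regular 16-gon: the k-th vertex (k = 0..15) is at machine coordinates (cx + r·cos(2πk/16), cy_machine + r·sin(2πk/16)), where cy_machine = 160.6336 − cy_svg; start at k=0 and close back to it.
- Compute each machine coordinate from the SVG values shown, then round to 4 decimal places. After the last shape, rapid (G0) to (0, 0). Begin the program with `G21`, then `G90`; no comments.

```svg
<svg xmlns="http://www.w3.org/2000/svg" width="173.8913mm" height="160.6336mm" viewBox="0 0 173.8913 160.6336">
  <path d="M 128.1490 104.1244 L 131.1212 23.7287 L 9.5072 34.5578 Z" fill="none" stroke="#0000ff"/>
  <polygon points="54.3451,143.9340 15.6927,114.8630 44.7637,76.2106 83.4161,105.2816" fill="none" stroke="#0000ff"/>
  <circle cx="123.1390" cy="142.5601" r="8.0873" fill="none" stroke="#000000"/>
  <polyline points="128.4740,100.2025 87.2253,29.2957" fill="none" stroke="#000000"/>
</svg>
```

1 u = 1 mm; y_m = 160.6336 − y.

[1] `<path>` closed polygon, #0000ff→cut S810 F979: (128.1490,56.5092) → (131.1212,136.9049) → (9.5072,126.0758) → (128.1490,56.5092) (closed)

[2] `<polygon>` regular polygon, #0000ff→cut S810 F979: (54.3451,16.6996) → (15.6927,45.7706) → (44.7637,84.4230) → (83.4161,55.3520) → (54.3451,16.6996) (closed)

[3] `<circle>` circle, #000000→engrave S310 F2516: (131.2263,18.0735) → (130.6107,21.1684) → (128.8576,23.7921) → (126.2339,25.5452) → (123.1390,26.1608) → (120.0441,25.5452) → (117.4204,23.7921) → (115.6673,21.1684) → (115.0517,18.0735) → (115.6673,14.9786) → (117.4204,12.3549) → (120.0441,10.6018) → (123.1390,9.9862) → (126.2339,10.6018) → (128.8576,12.3549) → (130.6107,14.9786) → (131.2263,18.0735) (closed)

[4] `<polyline>` line segment, #000000→engrave S310 F2516: (128.4740,60.4311) → (87.2253,131.3379)

G21
G90
G0 X128.1490 Y56.5092
M3 S810
G01 X131.1212 Y136.9049 F979
G01 X9.5072 Y126.0758
G01 X128.1490 Y56.5092
M5
G0 X54.3451 Y16.6996
M3 S810
G01 X15.6927 Y45.7706 F979
G01 X44.7637 Y84.4230
G01 X83.4161 Y55.3520
G01 X54.3451 Y16.6996
M5
G0 X131.2263 Y18.0735
M3 S310
G01 X130.6107 Y21.1684 F2516
G01 X128.8576 Y23.7921
G01 X126.2339 Y25.5452
G01 X123.1390 Y26.1608
G01 X120.0441 Y25.5452
G01 X117.4204 Y23.7921
G01 X115.6673 Y21.1684
G01 X115.0517 Y18.0735
G01 X115.6673 Y14.9786
G01 X117.4204 Y12.3549
G01 X120.0441 Y10.6018
G01 X123.1390 Y9.9862
G01 X126.2339 Y10.6018
G01 X128.8576 Y12.3549
G01 X130.6107 Y14.9786
G01 X131.2263 Y18.0735
M5
G0 X128.4740 Y60.4311
M3 S310
G01 X87.2253 Y131.3379 F2516
M5
G0 X0.0000 Y0.0000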